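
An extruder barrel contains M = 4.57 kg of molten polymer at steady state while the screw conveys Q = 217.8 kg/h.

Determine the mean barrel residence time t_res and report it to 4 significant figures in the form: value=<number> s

value=75.54 s

Convert throughput: Q = 217.8 kg/h = 217.8/3600 = 0.0605 kg/s
Mean residence time: t_res = M/Q_s = 4.57 kg / 0.0605 kg/s = 75.5372 s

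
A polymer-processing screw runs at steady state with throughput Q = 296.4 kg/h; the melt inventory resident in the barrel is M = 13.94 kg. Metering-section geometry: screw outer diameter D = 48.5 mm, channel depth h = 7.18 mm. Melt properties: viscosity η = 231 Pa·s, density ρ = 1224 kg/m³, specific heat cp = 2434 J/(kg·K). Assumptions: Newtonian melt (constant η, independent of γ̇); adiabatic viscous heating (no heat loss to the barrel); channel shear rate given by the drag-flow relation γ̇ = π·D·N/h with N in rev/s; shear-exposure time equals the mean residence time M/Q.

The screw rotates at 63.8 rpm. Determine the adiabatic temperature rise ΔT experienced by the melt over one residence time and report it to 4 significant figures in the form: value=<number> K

value=6.685 K

Q_s = Q / 3600 = 296.4 / 3600 = 0.0823333 kg/s
Mean residence time: t_res = M/Q_s = 13.94 kg / 0.0823333 kg/s = 169.312 s
Geometry in metres: D = 48.5 mm → 0.0485 m, h = 7.18 mm → 0.00718 m; screw speed N = 63.8 rpm = 1.06333 rev/s
Shear rate: γ̇ = πDN/h = π·0.0485·1.06333/0.00718 = 22.5651 s⁻¹
ΔT = η·γ̇²·t_res/(ρ·cp) = [231 × 22.5651² × 169.312] / [1224 × 2434] = 6.68452 K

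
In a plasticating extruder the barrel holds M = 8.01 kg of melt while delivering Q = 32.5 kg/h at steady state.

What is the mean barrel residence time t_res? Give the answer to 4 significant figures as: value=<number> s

value=887.3 s

Convert throughput: Q = 32.5 kg/h = 32.5/3600 = 0.00902778 kg/s
t_res = M / Q_s = 8.01 / 0.00902778 = 887.262 s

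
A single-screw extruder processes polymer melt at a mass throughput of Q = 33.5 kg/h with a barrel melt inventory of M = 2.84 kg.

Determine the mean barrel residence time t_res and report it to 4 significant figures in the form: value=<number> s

value=305.2 s

Throughput in SI: Q_s = 33.5 kg/h ÷ 3600 s/h = 0.00930556 kg/s
t_res = M / Q_s = 2.84 / 0.00930556 = 305.194 s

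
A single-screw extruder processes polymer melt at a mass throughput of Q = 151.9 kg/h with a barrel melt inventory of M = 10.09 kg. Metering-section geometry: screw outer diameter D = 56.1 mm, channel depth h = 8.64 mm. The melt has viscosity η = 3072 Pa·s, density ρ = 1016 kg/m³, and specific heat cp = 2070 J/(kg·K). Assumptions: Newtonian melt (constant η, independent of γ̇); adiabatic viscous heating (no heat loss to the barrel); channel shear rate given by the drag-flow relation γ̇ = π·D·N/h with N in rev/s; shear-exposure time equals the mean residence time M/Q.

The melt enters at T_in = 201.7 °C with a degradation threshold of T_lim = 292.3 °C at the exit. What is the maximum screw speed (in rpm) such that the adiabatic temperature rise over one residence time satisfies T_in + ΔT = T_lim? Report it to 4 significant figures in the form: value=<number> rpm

value=47.37 rpm

Convert throughput: Q = 151.9 kg/h = 151.9/3600 = 0.0421944 kg/s
t_res = M / Q_s = 10.09 / 0.0421944 = 239.131 s
Convert to metres: D = 0.0561 m, h = 0.00864 m
ΔT_a = T_lim − T_in = 292.3 °C − 201.7 °C = 90.6 K
Invert ΔT = ηγ̇²t_res/(ρcp) for γ̇: γ̇_max² = ΔT_a ρ cp / (η t_res) = 90.6·1016·2070 / (3072·239.131) = 259.379 s⁻²
Take the square root: γ̇_max = √(259.379) = 16.1053 s⁻¹
N_max = γ̇_max h / (πD) = 16.1053·0.00864/(π·0.0561) = 0.78953 rev/s → ×60 = 47.3718 rpm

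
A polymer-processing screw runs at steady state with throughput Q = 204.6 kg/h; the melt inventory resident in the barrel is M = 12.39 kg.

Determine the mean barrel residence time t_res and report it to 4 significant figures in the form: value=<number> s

Throughput in SI: Q_s = 204.6 kg/h ÷ 3600 s/h = 0.0568333 kg/s
Mean residence time: t_res = M/Q_s = 12.39 kg / 0.0568333 kg/s = 218.006 s

value=218.0 s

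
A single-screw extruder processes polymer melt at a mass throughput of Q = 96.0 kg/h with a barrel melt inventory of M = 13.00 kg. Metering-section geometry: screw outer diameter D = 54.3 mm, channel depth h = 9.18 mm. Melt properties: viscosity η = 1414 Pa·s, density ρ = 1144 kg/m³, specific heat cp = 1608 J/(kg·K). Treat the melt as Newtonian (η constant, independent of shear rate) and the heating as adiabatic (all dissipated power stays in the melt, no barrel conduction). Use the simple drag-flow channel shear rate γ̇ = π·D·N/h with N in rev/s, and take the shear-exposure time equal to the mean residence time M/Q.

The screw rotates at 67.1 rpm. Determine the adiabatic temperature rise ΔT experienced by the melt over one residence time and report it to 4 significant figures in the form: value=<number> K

value=161.8 K

Q_s = Q / 3600 = 96.0 / 3600 = 0.0266667 kg/s
t_res = M / Q_s = 13.00 / 0.0266667 = 487.5 s
D = 54.3 mm = 0.0543 m;  h = 9.18 mm = 0.00918 m;  N = 67.1 rpm / 60 = 1.11833 rev/s
γ̇ = π·D·N / h = π · 0.0543 · 1.11833 / 0.00918 = 20.7816 s⁻¹
ΔT = η·γ̇²·t_res / (ρ·cp) = 1414 · (20.7816)² · 487.5 / (1144 · 1608) = 161.834 K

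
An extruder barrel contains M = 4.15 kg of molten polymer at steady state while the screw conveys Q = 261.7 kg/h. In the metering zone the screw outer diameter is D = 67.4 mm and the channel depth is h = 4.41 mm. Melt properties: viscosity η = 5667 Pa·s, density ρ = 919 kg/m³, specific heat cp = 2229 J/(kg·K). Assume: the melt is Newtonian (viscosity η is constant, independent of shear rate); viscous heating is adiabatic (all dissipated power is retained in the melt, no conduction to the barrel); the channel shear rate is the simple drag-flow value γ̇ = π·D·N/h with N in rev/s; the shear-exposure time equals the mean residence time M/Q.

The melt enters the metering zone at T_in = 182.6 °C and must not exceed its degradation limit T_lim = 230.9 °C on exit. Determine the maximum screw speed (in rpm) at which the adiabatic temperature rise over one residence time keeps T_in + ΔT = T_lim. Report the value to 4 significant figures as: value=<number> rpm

value=21.85 rpm

Convert throughput: Q = 261.7 kg/h = 261.7/3600 = 0.0726944 kg/s
t_res = M / Q_s = 4.15 / 0.0726944 = 57.0883 s
D = 67.4 mm = 0.0674 m;  h = 4.41 mm = 0.00441 m
ΔT_a = T_lim − T_in = 230.9 °C − 182.6 °C = 48.3 K
γ̇_max² = ΔT_a·ρ·cp / (η·t_res) = [48.3 × 919 × 2229] / [5667 × 57.0883] = 305.825 s⁻²
γ̇_max = sqrt(305.825) = 17.4878 s⁻¹
N_max = γ̇_max h / (πD) = 17.4878·0.00441/(π·0.0674) = 0.364221 rev/s → ×60 = 21.8533 rpm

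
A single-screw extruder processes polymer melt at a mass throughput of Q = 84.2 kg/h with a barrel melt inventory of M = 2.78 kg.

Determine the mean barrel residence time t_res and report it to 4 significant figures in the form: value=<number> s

Convert throughput: Q = 84.2 kg/h = 84.2/3600 = 0.0233889 kg/s
t_res = M / Q_s = 2.78 ÷ 0.0233889 = 118.86 s

value=118.9 s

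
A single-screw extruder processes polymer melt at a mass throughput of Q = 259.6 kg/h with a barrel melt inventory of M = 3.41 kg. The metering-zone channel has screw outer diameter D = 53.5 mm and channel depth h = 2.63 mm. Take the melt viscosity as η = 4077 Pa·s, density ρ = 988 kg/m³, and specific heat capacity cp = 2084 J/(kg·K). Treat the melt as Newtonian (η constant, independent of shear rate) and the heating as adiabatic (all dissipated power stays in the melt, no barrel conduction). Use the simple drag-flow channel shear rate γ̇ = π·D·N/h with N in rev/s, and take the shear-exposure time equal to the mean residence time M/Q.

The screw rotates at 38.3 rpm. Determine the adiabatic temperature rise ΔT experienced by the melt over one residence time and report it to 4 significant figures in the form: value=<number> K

value=155.8 K

Convert throughput: Q = 259.6 kg/h = 259.6/3600 = 0.0721111 kg/s
t_res = M / Q_s = 3.41 ÷ 0.0721111 = 47.2881 s
Convert to SI: D = 0.0535 m, h = 0.00263 m, N = 38.3/60 = 0.638333 rev/s
γ̇ = π·D·N / h = π · 0.0535 · 0.638333 / 0.00263 = 40.7939 s⁻¹
ΔT = η·γ̇²·t_res / (ρ·cp) = 4077 · (40.7939)² · 47.2881 / (988 · 2084) = 155.822 K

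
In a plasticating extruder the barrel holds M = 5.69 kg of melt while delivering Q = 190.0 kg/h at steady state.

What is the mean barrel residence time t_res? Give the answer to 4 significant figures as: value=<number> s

Q_s = Q / 3600 = 190.0 / 3600 = 0.0527778 kg/s
t_res = M / Q_s = 5.69 ÷ 0.0527778 = 107.811 s

value=107.8 s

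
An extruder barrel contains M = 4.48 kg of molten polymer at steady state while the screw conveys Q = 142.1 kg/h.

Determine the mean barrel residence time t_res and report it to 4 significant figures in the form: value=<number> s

value=113.5 s

Q_s = Q / 3600 = 142.1 / 3600 = 0.0394722 kg/s
t_res = M / Q_s = 4.48 ÷ 0.0394722 = 113.498 s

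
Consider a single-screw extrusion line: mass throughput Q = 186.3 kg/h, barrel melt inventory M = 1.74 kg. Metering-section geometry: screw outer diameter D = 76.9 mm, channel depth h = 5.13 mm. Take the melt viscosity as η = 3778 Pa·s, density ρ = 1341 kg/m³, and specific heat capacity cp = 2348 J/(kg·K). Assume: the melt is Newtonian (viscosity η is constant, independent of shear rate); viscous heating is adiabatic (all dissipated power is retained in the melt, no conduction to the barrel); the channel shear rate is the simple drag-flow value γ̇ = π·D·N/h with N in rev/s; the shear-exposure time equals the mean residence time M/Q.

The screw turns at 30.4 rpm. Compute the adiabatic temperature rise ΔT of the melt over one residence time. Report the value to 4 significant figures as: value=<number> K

value=22.97 K

Q_s = Q / 3600 = 186.3 / 3600 = 0.05175 kg/s
t_res = M / Q_s = 1.74 / 0.05175 = 33.6232 s
D = 76.9 mm = 0.0769 m;  h = 5.13 mm = 0.00513 m;  N = 30.4 rpm / 60 = 0.506667 rev/s
γ̇ = π·D·N / h = π · 0.0769 · 0.506667 / 0.00513 = 23.8606 s⁻¹
Adiabatic rise: ΔT = η γ̇² t_res / (ρ cp) = 3778·(23.8606)²·33.6232 / (1341·2348) = 22.9687 K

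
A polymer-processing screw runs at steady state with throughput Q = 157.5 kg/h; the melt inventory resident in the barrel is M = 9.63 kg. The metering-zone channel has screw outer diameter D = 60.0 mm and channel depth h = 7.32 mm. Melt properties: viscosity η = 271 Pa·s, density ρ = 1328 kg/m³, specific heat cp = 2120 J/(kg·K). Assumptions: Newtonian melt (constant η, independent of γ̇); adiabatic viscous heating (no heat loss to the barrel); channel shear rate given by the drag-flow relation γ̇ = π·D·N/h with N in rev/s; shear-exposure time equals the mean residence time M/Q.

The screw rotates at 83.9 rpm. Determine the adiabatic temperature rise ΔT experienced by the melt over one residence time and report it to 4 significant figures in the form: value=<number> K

value=27.47 K

Q_s = Q / 3600 = 157.5 / 3600 = 0.04375 kg/s
Mean residence time: t_res = M/Q_s = 9.63 kg / 0.04375 kg/s = 220.114 s
Geometry in metres: D = 60.0 mm → 0.06 m, h = 7.32 mm → 0.00732 m; screw speed N = 83.9 rpm = 1.39833 rev/s
Shear rate: γ̇ = πDN/h = π·0.06·1.39833/0.00732 = 36.0081 s⁻¹
ΔT = η·γ̇²·t_res / (ρ·cp) = 271 · (36.0081)² · 220.114 / (1328 · 2120) = 27.4717 K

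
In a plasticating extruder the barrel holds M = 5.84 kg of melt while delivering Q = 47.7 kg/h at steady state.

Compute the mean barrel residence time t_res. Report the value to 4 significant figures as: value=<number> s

value=440.8 s

Throughput in SI: Q_s = 47.7 kg/h ÷ 3600 s/h = 0.01325 kg/s
Mean residence time: t_res = M/Q_s = 5.84 kg / 0.01325 kg/s = 440.755 s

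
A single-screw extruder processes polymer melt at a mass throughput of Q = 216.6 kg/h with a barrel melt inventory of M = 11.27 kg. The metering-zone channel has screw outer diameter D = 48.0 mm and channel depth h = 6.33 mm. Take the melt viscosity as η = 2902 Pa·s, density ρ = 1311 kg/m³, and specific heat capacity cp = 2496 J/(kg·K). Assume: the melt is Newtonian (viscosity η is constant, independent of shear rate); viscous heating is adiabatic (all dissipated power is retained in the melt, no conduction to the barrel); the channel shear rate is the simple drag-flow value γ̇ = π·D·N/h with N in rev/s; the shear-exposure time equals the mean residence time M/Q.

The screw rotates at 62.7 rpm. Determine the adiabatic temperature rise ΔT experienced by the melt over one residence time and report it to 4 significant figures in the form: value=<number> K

value=102.9 K

Throughput in SI: Q_s = 216.6 kg/h ÷ 3600 s/h = 0.0601667 kg/s
t_res = M / Q_s = 11.27 ÷ 0.0601667 = 187.313 s
Geometry in metres: D = 48.0 mm → 0.048 m, h = 6.33 mm → 0.00633 m; screw speed N = 62.7 rpm = 1.045 rev/s
Shear rate: γ̇ = πDN/h = π·0.048·1.045/0.00633 = 24.8945 s⁻¹
ΔT = η·γ̇²·t_res/(ρ·cp) = [2902 × 24.8945² × 187.313] / [1311 × 2496] = 102.95 K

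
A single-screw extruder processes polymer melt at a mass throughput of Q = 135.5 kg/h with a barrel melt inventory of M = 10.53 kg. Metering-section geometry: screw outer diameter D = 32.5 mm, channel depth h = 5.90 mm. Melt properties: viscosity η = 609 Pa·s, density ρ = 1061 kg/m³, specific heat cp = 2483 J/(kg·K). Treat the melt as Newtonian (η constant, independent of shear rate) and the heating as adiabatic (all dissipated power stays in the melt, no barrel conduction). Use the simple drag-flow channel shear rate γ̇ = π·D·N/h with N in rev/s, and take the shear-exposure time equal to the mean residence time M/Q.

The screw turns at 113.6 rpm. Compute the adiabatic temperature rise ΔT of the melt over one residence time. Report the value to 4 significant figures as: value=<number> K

Throughput in SI: Q_s = 135.5 kg/h ÷ 3600 s/h = 0.0376389 kg/s
t_res = M / Q_s = 10.53 ÷ 0.0376389 = 279.764 s
Geometry in metres: D = 32.5 mm → 0.0325 m, h = 5.90 mm → 0.0059 m; screw speed N = 113.6 rpm = 1.89333 rev/s
γ̇ = π·D·N / h = π · 0.0325 · 1.89333 / 0.0059 = 32.7649 s⁻¹
ΔT = η·γ̇²·t_res/(ρ·cp) = [609 × 32.7649² × 279.764] / [1061 × 2483] = 69.4278 K

value=69.43 K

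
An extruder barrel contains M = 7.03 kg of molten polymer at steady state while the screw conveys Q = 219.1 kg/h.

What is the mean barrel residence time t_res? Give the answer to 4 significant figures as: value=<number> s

Throughput in SI: Q_s = 219.1 kg/h ÷ 3600 s/h = 0.0608611 kg/s
t_res = M / Q_s = 7.03 ÷ 0.0608611 = 115.509 s

value=115.5 s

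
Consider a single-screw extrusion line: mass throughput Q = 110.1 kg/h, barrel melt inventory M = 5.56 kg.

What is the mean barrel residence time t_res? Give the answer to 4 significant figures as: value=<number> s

value=181.8 s

Convert throughput: Q = 110.1 kg/h = 110.1/3600 = 0.0305833 kg/s
t_res = M / Q_s = 5.56 ÷ 0.0305833 = 181.798 s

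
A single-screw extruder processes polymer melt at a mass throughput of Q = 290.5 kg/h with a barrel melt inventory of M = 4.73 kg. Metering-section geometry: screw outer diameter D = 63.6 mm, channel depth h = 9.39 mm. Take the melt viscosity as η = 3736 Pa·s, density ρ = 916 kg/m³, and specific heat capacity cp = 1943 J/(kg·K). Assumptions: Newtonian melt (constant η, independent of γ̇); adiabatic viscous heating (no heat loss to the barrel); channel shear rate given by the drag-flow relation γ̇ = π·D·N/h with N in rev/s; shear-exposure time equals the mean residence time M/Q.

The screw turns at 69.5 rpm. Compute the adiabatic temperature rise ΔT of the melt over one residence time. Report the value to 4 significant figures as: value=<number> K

Q_s = Q / 3600 = 290.5 / 3600 = 0.0806944 kg/s
Mean residence time: t_res = M/Q_s = 4.73 kg / 0.0806944 kg/s = 58.6162 s
D = 63.6 mm = 0.0636 m;  h = 9.39 mm = 0.00939 m;  N = 69.5 rpm / 60 = 1.15833 rev/s
γ̇ = π D N / h = (π)(0.0636)(1.15833) / 0.00939 = 24.6476 s⁻¹
Adiabatic rise: ΔT = η γ̇² t_res / (ρ cp) = 3736·(24.6476)²·58.6162 / (916·1943) = 74.7491 K

value=74.75 K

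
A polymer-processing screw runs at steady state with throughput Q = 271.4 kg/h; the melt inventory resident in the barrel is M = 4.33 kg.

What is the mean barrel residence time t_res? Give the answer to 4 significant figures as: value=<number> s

value=57.44 s

Convert throughput: Q = 271.4 kg/h = 271.4/3600 = 0.0753889 kg/s
t_res = M / Q_s = 4.33 / 0.0753889 = 57.4355 s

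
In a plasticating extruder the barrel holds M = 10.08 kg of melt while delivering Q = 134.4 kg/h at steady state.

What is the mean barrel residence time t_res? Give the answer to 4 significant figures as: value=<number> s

Q_s = Q / 3600 = 134.4 / 3600 = 0.0373333 kg/s
t_res = M / Q_s = 10.08 ÷ 0.0373333 = 270 s

value=270.0 s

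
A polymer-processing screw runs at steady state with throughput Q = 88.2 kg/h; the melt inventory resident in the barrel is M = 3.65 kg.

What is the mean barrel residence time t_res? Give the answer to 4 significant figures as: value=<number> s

value=149.0 s

Convert throughput: Q = 88.2 kg/h = 88.2/3600 = 0.0245 kg/s
t_res = M / Q_s = 3.65 ÷ 0.0245 = 148.98 s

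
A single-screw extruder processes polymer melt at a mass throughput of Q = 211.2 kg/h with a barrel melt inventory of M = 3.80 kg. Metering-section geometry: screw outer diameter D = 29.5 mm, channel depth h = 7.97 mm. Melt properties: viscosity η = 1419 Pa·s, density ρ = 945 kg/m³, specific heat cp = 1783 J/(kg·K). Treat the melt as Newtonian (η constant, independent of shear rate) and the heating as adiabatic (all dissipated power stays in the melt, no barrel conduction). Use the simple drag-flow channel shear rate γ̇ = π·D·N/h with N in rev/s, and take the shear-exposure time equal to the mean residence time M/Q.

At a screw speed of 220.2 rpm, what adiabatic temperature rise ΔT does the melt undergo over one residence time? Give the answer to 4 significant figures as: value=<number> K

value=99.35 K

Throughput in SI: Q_s = 211.2 kg/h ÷ 3600 s/h = 0.0586667 kg/s
Mean residence time: t_res = M/Q_s = 3.80 kg / 0.0586667 kg/s = 64.7727 s
Geometry in metres: D = 29.5 mm → 0.0295 m, h = 7.97 mm → 0.00797 m; screw speed N = 220.2 rpm = 3.67 rev/s
γ̇ = π D N / h = (π)(0.0295)(3.67) / 0.00797 = 42.6756 s⁻¹
ΔT = η·γ̇²·t_res / (ρ·cp) = 1419 · (42.6756)² · 64.7727 / (945 · 1783) = 99.3461 K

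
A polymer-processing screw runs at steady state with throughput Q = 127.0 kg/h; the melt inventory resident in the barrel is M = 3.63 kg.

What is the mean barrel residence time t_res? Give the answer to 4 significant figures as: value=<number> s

Convert throughput: Q = 127.0 kg/h = 127.0/3600 = 0.0352778 kg/s
Mean residence time: t_res = M/Q_s = 3.63 kg / 0.0352778 kg/s = 102.898 s

value=102.9 s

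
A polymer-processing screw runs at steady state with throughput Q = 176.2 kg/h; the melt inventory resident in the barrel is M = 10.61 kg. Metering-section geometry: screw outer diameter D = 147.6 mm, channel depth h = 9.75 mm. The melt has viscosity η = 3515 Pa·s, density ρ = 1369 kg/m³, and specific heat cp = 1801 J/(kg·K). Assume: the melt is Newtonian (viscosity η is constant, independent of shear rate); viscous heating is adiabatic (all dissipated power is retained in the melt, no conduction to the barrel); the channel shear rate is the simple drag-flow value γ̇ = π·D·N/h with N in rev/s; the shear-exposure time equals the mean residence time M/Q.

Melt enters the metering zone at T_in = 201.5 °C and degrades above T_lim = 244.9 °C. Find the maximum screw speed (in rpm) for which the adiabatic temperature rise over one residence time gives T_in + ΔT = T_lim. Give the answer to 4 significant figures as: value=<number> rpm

Q_s = Q / 3600 = 176.2 / 3600 = 0.0489444 kg/s
t_res = M / Q_s = 10.61 ÷ 0.0489444 = 216.776 s
D = 147.6 mm = 0.1476 m;  h = 9.75 mm = 0.00975 m
ΔT_a = T_lim − T_in = 244.9 − 201.5 = 43.4 K
Invert ΔT = ηγ̇²t_res/(ρcp) for γ̇: γ̇_max² = ΔT_a ρ cp / (η t_res) = 43.4·1369·1801 / (3515·216.776) = 140.433 s⁻²
γ̇_max = sqrt(140.433) = 11.8504 s⁻¹
N_max = γ̇_max h / (πD) = 11.8504·0.00975/(π·0.1476) = 0.249174 rev/s → ×60 = 14.9505 rpm

value=14.95 rpm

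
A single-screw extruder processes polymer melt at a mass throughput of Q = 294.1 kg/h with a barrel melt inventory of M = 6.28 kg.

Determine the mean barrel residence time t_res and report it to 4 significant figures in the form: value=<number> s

value=76.87 s

Throughput in SI: Q_s = 294.1 kg/h ÷ 3600 s/h = 0.0816944 kg/s
t_res = M / Q_s = 6.28 ÷ 0.0816944 = 76.8718 s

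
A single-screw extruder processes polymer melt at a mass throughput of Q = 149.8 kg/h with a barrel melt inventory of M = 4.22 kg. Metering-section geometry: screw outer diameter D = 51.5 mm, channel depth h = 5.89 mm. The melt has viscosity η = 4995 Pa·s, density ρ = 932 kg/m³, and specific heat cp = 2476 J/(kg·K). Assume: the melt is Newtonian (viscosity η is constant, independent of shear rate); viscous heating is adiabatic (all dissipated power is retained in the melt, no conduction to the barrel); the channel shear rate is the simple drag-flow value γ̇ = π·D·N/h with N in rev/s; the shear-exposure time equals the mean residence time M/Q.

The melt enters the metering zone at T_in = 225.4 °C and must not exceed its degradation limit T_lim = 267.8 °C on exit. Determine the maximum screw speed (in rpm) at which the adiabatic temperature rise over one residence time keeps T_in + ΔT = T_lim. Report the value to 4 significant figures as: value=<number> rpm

Convert throughput: Q = 149.8 kg/h = 149.8/3600 = 0.0416111 kg/s
t_res = M / Q_s = 4.22 ÷ 0.0416111 = 101.415 s
D = 51.5 mm = 0.0515 m;  h = 5.89 mm = 0.00589 m
Allowable rise: ΔT_a = T_lim − T_in = 267.8 − 225.4 = 42.4 K
Invert ΔT = ηγ̇²t_res/(ρcp) for γ̇: γ̇_max² = ΔT_a ρ cp / (η t_res) = 42.4·932·2476 / (4995·101.415) = 193.15 s⁻²
γ̇_max = sqrt(193.15) = 13.8978 s⁻¹
N_max = γ̇_max·h / (π·D) = 13.8978 · 0.00589 / (π · 0.0515) = 0.505947 rev/s = 30.3568 rpm

value=30.36 rpm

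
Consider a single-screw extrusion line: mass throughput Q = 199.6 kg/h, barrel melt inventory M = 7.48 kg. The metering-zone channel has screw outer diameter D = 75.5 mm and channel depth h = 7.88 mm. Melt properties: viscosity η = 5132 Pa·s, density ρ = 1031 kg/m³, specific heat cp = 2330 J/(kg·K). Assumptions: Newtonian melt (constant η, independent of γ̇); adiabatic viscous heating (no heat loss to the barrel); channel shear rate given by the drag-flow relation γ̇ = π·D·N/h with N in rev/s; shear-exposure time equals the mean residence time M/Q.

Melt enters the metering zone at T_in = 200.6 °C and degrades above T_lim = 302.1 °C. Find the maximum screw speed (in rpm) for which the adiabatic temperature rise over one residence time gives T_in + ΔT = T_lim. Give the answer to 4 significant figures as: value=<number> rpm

value=37.41 rpm

Convert throughput: Q = 199.6 kg/h = 199.6/3600 = 0.0554444 kg/s
Mean residence time: t_res = M/Q_s = 7.48 kg / 0.0554444 kg/s = 134.91 s
D = 75.5 mm = 0.0755 m;  h = 7.88 mm = 0.00788 m
ΔT_a = T_lim − T_in = 302.1 − 200.6 = 101.5 K
Invert ΔT = ηγ̇²t_res/(ρcp) for γ̇: γ̇_max² = ΔT_a ρ cp / (η t_res) = 101.5·1031·2330 / (5132·134.91) = 352.168 s⁻²
Take the square root: γ̇_max = √(352.168) = 18.7662 s⁻¹
Solve γ̇ = πDN/h for N: N_max = γ̇_max·h/(π·D) = 18.7662 × 0.00788 / (π × 0.0755) = 0.623454 rev/s = 37.4073 rpm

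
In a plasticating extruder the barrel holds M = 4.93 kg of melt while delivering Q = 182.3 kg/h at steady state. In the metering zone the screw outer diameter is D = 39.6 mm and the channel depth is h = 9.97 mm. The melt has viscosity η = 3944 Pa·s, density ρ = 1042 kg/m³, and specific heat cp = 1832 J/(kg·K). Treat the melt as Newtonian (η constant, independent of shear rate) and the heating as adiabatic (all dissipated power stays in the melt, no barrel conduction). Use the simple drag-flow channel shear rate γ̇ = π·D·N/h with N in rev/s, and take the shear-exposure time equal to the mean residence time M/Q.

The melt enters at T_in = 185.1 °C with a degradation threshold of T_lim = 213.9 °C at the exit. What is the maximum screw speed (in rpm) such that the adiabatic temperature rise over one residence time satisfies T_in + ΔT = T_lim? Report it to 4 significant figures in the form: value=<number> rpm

value=57.54 rpm

Q_s = Q / 3600 = 182.3 / 3600 = 0.0506389 kg/s
t_res = M / Q_s = 4.93 ÷ 0.0506389 = 97.356 s
Convert to metres: D = 0.0396 m, h = 0.00997 m
ΔT_a = T_lim − T_in = 213.9 °C − 185.1 °C = 28.8 K
γ̇_max² = ΔT_a·ρ·cp/(η·t_res) = 28.8·1042·1832/(3944·97.356) = 143.181 s⁻²
γ̇_max = sqrt(143.181) = 11.9658 s⁻¹
N_max = γ̇_max·h / (π·D) = 11.9658 · 0.00997 / (π · 0.0396) = 0.958944 rev/s = 57.5366 rpm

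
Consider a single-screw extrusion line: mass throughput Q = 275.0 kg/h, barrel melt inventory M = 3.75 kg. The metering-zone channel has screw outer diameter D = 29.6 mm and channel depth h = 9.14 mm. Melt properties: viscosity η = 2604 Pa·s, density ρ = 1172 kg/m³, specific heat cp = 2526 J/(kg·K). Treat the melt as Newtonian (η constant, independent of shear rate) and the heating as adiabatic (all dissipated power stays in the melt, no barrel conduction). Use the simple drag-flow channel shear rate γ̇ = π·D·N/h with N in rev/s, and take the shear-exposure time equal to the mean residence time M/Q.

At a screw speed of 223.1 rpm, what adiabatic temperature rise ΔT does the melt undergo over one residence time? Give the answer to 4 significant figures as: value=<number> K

value=61.80 K

Q_s = Q / 3600 = 275.0 / 3600 = 0.0763889 kg/s
Mean residence time: t_res = M/Q_s = 3.75 kg / 0.0763889 kg/s = 49.0909 s
Convert to SI: D = 0.0296 m, h = 0.00914 m, N = 223.1/60 = 3.71833 rev/s
Shear rate: γ̇ = πDN/h = π·0.0296·3.71833/0.00914 = 37.8306 s⁻¹
ΔT = η·γ̇²·t_res/(ρ·cp) = [2604 × 37.8306² × 49.0909] / [1172 × 2526] = 61.7972 K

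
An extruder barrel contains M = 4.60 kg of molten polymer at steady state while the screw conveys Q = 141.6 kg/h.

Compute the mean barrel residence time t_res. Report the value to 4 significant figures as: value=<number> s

value=116.9 s

Q_s = Q / 3600 = 141.6 / 3600 = 0.0393333 kg/s
t_res = M / Q_s = 4.60 / 0.0393333 = 116.949 s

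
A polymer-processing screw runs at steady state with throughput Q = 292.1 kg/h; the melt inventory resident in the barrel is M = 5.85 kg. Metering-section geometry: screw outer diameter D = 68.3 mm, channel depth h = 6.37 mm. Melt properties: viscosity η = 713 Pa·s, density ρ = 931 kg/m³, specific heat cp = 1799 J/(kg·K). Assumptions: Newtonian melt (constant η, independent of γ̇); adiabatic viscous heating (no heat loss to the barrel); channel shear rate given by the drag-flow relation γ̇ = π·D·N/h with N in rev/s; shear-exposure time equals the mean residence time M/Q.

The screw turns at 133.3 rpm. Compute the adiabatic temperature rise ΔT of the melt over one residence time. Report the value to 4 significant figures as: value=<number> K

Convert throughput: Q = 292.1 kg/h = 292.1/3600 = 0.0811389 kg/s
Mean residence time: t_res = M/Q_s = 5.85 kg / 0.0811389 kg/s = 72.0986 s
Convert to SI: D = 0.0683 m, h = 0.00637 m, N = 133.3/60 = 2.22167 rev/s
γ̇ = π D N / h = (π)(0.0683)(2.22167) / 0.00637 = 74.8359 s⁻¹
ΔT = η·γ̇²·t_res/(ρ·cp) = [713 × 74.8359² × 72.0986] / [931 × 1799] = 171.892 K

value=171.9 K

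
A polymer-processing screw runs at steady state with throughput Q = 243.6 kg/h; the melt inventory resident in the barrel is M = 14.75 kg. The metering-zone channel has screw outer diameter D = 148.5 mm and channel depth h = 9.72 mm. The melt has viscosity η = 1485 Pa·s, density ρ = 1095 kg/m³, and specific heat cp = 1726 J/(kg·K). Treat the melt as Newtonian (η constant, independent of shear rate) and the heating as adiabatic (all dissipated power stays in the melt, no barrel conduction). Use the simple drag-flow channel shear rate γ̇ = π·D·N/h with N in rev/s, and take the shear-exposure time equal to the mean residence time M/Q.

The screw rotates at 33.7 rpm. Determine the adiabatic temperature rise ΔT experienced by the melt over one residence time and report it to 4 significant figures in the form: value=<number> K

value=124.5 K

Throughput in SI: Q_s = 243.6 kg/h ÷ 3600 s/h = 0.0676667 kg/s
t_res = M / Q_s = 14.75 ÷ 0.0676667 = 217.98 s
Convert to SI: D = 0.1485 m, h = 0.00972 m, N = 33.7/60 = 0.561667 rev/s
γ̇ = π·D·N / h = π · 0.1485 · 0.561667 / 0.00972 = 26.9581 s⁻¹
Adiabatic rise: ΔT = η γ̇² t_res / (ρ cp) = 1485·(26.9581)²·217.98 / (1095·1726) = 124.47 K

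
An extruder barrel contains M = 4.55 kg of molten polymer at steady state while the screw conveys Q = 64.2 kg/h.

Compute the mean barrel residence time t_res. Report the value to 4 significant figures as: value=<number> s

value=255.1 s

Convert throughput: Q = 64.2 kg/h = 64.2/3600 = 0.0178333 kg/s
t_res = M / Q_s = 4.55 / 0.0178333 = 255.14 s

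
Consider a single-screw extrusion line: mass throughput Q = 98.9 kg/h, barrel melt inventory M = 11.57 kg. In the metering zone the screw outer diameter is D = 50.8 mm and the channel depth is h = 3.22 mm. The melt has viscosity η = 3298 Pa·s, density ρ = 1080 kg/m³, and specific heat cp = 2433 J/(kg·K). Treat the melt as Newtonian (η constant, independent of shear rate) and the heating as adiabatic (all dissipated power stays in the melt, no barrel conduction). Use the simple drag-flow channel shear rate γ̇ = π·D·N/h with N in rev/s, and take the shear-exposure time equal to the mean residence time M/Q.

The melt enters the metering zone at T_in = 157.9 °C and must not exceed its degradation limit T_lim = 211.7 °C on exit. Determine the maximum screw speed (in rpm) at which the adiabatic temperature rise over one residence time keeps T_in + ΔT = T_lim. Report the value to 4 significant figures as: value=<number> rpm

value=12.21 rpm

Convert throughput: Q = 98.9 kg/h = 98.9/3600 = 0.0274722 kg/s
t_res = M / Q_s = 11.57 / 0.0274722 = 421.153 s
D = 50.8 mm = 0.0508 m;  h = 3.22 mm = 0.00322 m
ΔT_a = T_lim − T_in = 211.7 − 157.9 = 53.8 K
Invert ΔT = ηγ̇²t_res/(ρcp) for γ̇: γ̇_max² = ΔT_a ρ cp / (η t_res) = 53.8·1080·2433 / (3298·421.153) = 101.779 s⁻²
Take the square root: γ̇_max = √(101.779) = 10.0886 s⁻¹
N_max = γ̇_max·h / (π·D) = 10.0886 · 0.00322 / (π · 0.0508) = 0.20355 rev/s = 12.213 rpm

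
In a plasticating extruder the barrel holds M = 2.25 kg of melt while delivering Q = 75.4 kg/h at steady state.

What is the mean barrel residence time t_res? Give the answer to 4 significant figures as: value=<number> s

Q_s = Q / 3600 = 75.4 / 3600 = 0.0209444 kg/s
Mean residence time: t_res = M/Q_s = 2.25 kg / 0.0209444 kg/s = 107.427 s

value=107.4 s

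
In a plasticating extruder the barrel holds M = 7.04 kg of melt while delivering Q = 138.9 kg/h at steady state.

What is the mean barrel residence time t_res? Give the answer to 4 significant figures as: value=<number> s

value=182.5 s

Q_s = Q / 3600 = 138.9 / 3600 = 0.0385833 kg/s
t_res = M / Q_s = 7.04 ÷ 0.0385833 = 182.462 s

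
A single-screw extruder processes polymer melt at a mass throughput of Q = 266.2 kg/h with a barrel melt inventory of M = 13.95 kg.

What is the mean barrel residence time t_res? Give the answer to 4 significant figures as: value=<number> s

value=188.7 s

Throughput in SI: Q_s = 266.2 kg/h ÷ 3600 s/h = 0.0739444 kg/s
Mean residence time: t_res = M/Q_s = 13.95 kg / 0.0739444 kg/s = 188.655 s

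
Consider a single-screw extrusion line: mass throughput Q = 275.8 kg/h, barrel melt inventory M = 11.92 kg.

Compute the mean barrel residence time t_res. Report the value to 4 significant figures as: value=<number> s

Convert throughput: Q = 275.8 kg/h = 275.8/3600 = 0.0766111 kg/s
t_res = M / Q_s = 11.92 ÷ 0.0766111 = 155.591 s

value=155.6 s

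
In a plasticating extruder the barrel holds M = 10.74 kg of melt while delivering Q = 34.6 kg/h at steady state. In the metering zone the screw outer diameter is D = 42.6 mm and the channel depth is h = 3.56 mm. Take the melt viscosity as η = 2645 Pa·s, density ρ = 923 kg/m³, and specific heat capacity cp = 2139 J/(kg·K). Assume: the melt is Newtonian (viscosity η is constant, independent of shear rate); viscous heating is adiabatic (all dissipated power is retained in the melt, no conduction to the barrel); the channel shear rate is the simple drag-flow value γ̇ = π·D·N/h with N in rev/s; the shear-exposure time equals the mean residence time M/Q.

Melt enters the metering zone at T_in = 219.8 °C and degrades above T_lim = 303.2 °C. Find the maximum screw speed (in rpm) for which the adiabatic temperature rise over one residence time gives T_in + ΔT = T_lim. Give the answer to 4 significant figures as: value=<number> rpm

value=11.91 rpm

Q_s = Q / 3600 = 34.6 / 3600 = 0.00961111 kg/s
t_res = M / Q_s = 10.74 / 0.00961111 = 1117.46 s
D = 42.6 mm = 0.0426 m;  h = 3.56 mm = 0.00356 m
ΔT_a = T_lim − T_in = 303.2 − 219.8 = 83.4 K
Invert ΔT = ηγ̇²t_res/(ρcp) for γ̇: γ̇_max² = ΔT_a ρ cp / (η t_res) = 83.4·923·2139 / (2645·1117.46) = 55.7086 s⁻²
γ̇_max = sqrt(55.7086) = 7.46382 s⁻¹
N_max = γ̇_max h / (πD) = 7.46382·0.00356/(π·0.0426) = 0.198542 rev/s → ×60 = 11.9125 rpm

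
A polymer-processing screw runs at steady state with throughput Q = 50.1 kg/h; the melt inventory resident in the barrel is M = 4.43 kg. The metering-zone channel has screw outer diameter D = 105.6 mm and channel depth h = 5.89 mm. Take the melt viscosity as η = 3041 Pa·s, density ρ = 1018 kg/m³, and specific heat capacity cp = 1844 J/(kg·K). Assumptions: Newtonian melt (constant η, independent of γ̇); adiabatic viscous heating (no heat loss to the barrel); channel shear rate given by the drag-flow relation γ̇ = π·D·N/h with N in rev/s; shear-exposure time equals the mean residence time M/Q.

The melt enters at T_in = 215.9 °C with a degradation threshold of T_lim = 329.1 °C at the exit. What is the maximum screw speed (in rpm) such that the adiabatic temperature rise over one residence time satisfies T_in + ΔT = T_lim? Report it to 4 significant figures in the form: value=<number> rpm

value=15.78 rpm

Q_s = Q / 3600 = 50.1 / 3600 = 0.0139167 kg/s
t_res = M / Q_s = 4.43 ÷ 0.0139167 = 318.323 s
Convert to metres: D = 0.1056 m, h = 0.00589 m
Allowable rise: ΔT_a = T_lim − T_in = 329.1 − 215.9 = 113.2 K
γ̇_max² = ΔT_a·ρ·cp / (η·t_res) = [113.2 × 1018 × 1844] / [3041 × 318.323] = 219.518 s⁻²
γ̇_max = √219.518 = 14.8161 s⁻¹
N_max = γ̇_max·h / (π·D) = 14.8161 · 0.00589 / (π · 0.1056) = 0.263049 rev/s = 15.7829 rpm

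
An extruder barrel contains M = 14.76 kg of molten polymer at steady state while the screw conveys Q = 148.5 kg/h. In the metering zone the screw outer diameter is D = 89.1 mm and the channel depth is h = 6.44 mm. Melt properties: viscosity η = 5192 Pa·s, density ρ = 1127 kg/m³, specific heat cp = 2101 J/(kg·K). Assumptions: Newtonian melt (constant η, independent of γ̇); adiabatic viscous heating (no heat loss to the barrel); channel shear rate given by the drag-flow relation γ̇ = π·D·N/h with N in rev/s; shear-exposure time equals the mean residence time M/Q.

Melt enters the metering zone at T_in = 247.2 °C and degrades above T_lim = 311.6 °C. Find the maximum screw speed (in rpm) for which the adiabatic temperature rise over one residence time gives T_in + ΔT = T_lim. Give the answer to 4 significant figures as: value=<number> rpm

value=12.51 rpm

Throughput in SI: Q_s = 148.5 kg/h ÷ 3600 s/h = 0.04125 kg/s
t_res = M / Q_s = 14.76 / 0.04125 = 357.818 s
D = 89.1 mm = 0.0891 m;  h = 6.44 mm = 0.00644 m
Allowable rise: ΔT_a = T_lim − T_in = 311.6 − 247.2 = 64.4 K
γ̇_max² = ΔT_a·ρ·cp/(η·t_res) = 64.4·1127·2101/(5192·357.818) = 82.0803 s⁻²
Take the square root: γ̇_max = √(82.0803) = 9.05982 s⁻¹
N_max = γ̇_max·h / (π·D) = 9.05982 · 0.00644 / (π · 0.0891) = 0.208438 rev/s = 12.5063 rpm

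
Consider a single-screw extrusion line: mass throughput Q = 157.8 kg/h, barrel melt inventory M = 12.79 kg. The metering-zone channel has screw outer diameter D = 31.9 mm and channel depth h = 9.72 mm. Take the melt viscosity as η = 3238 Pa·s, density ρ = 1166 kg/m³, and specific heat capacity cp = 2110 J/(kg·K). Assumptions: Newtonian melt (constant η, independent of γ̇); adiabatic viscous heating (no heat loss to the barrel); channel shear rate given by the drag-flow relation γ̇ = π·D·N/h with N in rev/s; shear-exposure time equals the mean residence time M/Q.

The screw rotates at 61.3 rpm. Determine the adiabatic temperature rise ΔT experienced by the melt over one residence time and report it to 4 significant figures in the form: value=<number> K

value=42.61 K

Q_s = Q / 3600 = 157.8 / 3600 = 0.0438333 kg/s
t_res = M / Q_s = 12.79 ÷ 0.0438333 = 291.787 s
D = 31.9 mm = 0.0319 m;  h = 9.72 mm = 0.00972 m;  N = 61.3 rpm / 60 = 1.02167 rev/s
Shear rate: γ̇ = πDN/h = π·0.0319·1.02167/0.00972 = 10.5338 s⁻¹
ΔT = η·γ̇²·t_res / (ρ·cp) = 3238 · (10.5338)² · 291.787 / (1166 · 2110) = 42.6117 K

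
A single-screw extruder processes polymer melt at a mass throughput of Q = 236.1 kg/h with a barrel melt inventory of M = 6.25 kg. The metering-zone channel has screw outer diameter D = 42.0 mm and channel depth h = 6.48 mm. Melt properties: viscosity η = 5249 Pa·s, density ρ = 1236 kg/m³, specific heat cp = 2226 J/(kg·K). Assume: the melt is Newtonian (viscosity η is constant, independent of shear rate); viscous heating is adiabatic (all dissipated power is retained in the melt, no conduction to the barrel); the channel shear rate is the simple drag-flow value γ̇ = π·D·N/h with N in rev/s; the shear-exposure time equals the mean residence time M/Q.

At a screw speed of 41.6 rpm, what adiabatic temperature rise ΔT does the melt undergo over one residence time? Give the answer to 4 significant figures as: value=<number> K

value=36.24 K

Convert throughput: Q = 236.1 kg/h = 236.1/3600 = 0.0655833 kg/s
t_res = M / Q_s = 6.25 / 0.0655833 = 95.2986 s
Geometry in metres: D = 42.0 mm → 0.042 m, h = 6.48 mm → 0.00648 m; screw speed N = 41.6 rpm = 0.693333 rev/s
γ̇ = π·D·N / h = π · 0.042 · 0.693333 / 0.00648 = 14.1178 s⁻¹
ΔT = η·γ̇²·t_res/(ρ·cp) = [5249 × 14.1178² × 95.2986] / [1236 × 2226] = 36.237 K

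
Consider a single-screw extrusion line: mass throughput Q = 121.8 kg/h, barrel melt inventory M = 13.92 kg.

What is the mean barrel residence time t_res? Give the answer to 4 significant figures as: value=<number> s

value=411.4 s

Q_s = Q / 3600 = 121.8 / 3600 = 0.0338333 kg/s
t_res = M / Q_s = 13.92 ÷ 0.0338333 = 411.429 s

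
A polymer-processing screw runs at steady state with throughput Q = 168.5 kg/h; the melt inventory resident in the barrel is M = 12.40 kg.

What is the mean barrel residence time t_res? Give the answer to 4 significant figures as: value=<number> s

value=264.9 s

Throughput in SI: Q_s = 168.5 kg/h ÷ 3600 s/h = 0.0468056 kg/s
Mean residence time: t_res = M/Q_s = 12.40 kg / 0.0468056 kg/s = 264.926 s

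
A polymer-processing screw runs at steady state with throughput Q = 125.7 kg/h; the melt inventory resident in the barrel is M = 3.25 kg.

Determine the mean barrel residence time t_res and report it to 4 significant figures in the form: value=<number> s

Convert throughput: Q = 125.7 kg/h = 125.7/3600 = 0.0349167 kg/s
t_res = M / Q_s = 3.25 ÷ 0.0349167 = 93.0788 s

value=93.08 s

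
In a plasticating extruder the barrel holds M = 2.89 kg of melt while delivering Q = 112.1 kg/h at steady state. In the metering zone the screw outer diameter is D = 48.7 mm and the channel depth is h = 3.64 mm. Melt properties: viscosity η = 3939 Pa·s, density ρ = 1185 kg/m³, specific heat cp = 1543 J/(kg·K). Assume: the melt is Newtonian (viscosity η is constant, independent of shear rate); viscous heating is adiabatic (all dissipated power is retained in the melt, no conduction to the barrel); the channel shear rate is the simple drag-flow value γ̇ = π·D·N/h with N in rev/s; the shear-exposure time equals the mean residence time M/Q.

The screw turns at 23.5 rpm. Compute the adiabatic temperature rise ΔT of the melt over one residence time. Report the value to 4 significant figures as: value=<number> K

value=54.19 K

Q_s = Q / 3600 = 112.1 / 3600 = 0.0311389 kg/s
t_res = M / Q_s = 2.89 ÷ 0.0311389 = 92.81 s
Geometry in metres: D = 48.7 mm → 0.0487 m, h = 3.64 mm → 0.00364 m; screw speed N = 23.5 rpm = 0.391667 rev/s
γ̇ = π·D·N / h = π · 0.0487 · 0.391667 / 0.00364 = 16.4624 s⁻¹
ΔT = η·γ̇²·t_res/(ρ·cp) = [3939 × 16.4624² × 92.81] / [1185 × 1543] = 54.1857 K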